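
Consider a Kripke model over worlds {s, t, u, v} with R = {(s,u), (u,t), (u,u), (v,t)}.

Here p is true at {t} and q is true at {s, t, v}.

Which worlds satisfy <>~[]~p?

s: successors {u}; ~[]~p there: u:T. ✓
t: no successors, so <>~[]~p fails. ✗
u: successors {t, u}; ~[]~p there: t:F, u:T. ✓
v: successors {t}; ~[]~p there: t:F. ✗

{s, u}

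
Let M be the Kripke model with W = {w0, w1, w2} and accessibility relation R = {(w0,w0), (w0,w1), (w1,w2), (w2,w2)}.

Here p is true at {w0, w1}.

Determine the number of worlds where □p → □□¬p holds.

w0: □p is T, □□¬p is F. ✗
w1: □p is F, □□¬p is T. ✓
w2: □p is F, □□¬p is T. ✓
Satisfying worlds: {w1, w2}.

2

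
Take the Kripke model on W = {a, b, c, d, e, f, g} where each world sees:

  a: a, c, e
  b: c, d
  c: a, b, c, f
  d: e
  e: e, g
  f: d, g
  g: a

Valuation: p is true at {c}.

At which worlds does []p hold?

a: successors {a, c, e}; p there: a:F, c:T, e:F. ✗
b: successors {c, d}; p there: c:T, d:F. ✗
c: successors {a, b, c, f}; p there: a:F, b:F, c:T, f:F. ✗
d: successors {e}; p there: e:F. ✗
e: successors {e, g}; p there: e:F, g:F. ✗
f: successors {d, g}; p there: d:F, g:F. ✗
g: successors {a}; p there: a:F. ✗

∅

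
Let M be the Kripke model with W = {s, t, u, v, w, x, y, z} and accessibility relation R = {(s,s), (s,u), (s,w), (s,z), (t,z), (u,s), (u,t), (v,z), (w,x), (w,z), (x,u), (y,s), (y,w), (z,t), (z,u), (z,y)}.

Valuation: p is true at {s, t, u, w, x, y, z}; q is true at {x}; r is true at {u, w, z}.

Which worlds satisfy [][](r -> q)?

s: successors {s, u, w, z}; [](r -> q) there: s:F, u:T, w:F, z:F. ✗
t: successors {z}; [](r -> q) there: z:F. ✗
u: successors {s, t}; [](r -> q) there: s:F, t:F. ✗
v: successors {z}; [](r -> q) there: z:F. ✗
w: successors {x, z}; [](r -> q) there: x:F, z:F. ✗
x: successors {u}; [](r -> q) there: u:T. ✓
y: successors {s, w}; [](r -> q) there: s:F, w:F. ✗
z: successors {t, u, y}; [](r -> q) there: t:F, u:T, y:F. ✗

{x}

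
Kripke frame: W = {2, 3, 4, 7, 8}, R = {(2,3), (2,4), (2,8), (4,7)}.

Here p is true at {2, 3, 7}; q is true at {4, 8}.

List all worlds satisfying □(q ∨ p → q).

2: successors {3, 4, 8}; q ∨ p → q there: 3:F, 4:T, 8:T. ✗
3: no successors, so □(q ∨ p → q) holds vacuously. ✓
4: successors {7}; q ∨ p → q there: 7:F. ✗
7: no successors, so □(q ∨ p → q) holds vacuously. ✓
8: no successors, so □(q ∨ p → q) holds vacuously. ✓

{3, 7, 8}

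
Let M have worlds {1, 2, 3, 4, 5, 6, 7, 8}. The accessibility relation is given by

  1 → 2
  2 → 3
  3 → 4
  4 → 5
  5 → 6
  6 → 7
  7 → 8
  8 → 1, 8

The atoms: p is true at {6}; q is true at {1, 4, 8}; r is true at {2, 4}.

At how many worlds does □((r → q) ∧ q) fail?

1: successors {2}; (r → q) ∧ q there: 2:F. ✗
2: successors {3}; (r → q) ∧ q there: 3:F. ✗
3: successors {4}; (r → q) ∧ q there: 4:T. ✓
4: successors {5}; (r → q) ∧ q there: 5:F. ✗
5: successors {6}; (r → q) ∧ q there: 6:F. ✗
6: successors {7}; (r → q) ∧ q there: 7:F. ✗
7: successors {8}; (r → q) ∧ q there: 8:T. ✓
8: successors {1, 8}; (r → q) ∧ q there: 1:T, 8:T. ✓
Satisfying worlds: {3, 7, 8}.
So □((r → q) ∧ q) fails at the other 5 worlds.

5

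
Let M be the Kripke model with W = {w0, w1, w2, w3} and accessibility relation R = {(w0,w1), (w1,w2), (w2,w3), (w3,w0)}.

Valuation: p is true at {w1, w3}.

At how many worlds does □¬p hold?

2

w0: successors {w1}; ¬p there: w1:F. ✗
w1: successors {w2}; ¬p there: w2:T. ✓
w2: successors {w3}; ¬p there: w3:F. ✗
w3: successors {w0}; ¬p there: w0:T. ✓
Satisfying worlds: {w1, w3}.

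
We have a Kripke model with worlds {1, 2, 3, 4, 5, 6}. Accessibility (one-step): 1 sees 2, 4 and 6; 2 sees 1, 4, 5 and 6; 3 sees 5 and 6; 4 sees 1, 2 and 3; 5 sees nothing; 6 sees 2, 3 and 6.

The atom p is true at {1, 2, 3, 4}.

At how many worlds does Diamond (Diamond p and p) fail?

2

1: successors {2, 4, 6}; Diamond p and p there: 2:T, 4:T, 6:F. ✓
2: successors {1, 4, 5, 6}; Diamond p and p there: 1:T, 4:T, 5:F, 6:F. ✓
3: successors {5, 6}; Diamond p and p there: 5:F, 6:F. ✗
4: successors {1, 2, 3}; Diamond p and p there: 1:T, 2:T, 3:F. ✓
5: no successors, so Diamond (Diamond p and p) fails. ✗
6: successors {2, 3, 6}; Diamond p and p there: 2:T, 3:F, 6:F. ✓
Satisfying worlds: {1, 2, 4, 6}.
So Diamond (Diamond p and p) fails at the other 2 worlds.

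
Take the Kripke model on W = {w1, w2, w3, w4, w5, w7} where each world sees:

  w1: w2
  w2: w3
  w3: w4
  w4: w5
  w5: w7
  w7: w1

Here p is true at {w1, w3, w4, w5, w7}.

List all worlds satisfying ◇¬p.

w1: successors {w2}; ¬p there: w2:T. ✓
w2: successors {w3}; ¬p there: w3:F. ✗
w3: successors {w4}; ¬p there: w4:F. ✗
w4: successors {w5}; ¬p there: w5:F. ✗
w5: successors {w7}; ¬p there: w7:F. ✗
w7: successors {w1}; ¬p there: w1:F. ✗

{w1}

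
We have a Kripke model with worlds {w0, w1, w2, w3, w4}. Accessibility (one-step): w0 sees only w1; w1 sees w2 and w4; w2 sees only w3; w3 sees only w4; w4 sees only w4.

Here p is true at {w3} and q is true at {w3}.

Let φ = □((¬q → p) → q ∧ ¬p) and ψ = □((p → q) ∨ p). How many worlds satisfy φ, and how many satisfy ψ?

4 and 5

For □((¬q → p) → q ∧ ¬p):
w0: successors {w1}; (¬q → p) → q ∧ ¬p there: w1:T. ✓
w1: successors {w2, w4}; (¬q → p) → q ∧ ¬p there: w2:T, w4:T. ✓
w2: successors {w3}; (¬q → p) → q ∧ ¬p there: w3:F. ✗
w3: successors {w4}; (¬q → p) → q ∧ ¬p there: w4:T. ✓
w4: successors {w4}; (¬q → p) → q ∧ ¬p there: w4:T. ✓
— 4 worlds.
For □((p → q) ∨ p):
w0: successors {w1}; (p → q) ∨ p there: w1:T. ✓
w1: successors {w2, w4}; (p → q) ∨ p there: w2:T, w4:T. ✓
w2: successors {w3}; (p → q) ∨ p there: w3:T. ✓
w3: successors {w4}; (p → q) ∨ p there: w4:T. ✓
w4: successors {w4}; (p → q) ∨ p there: w4:T. ✓
— 5 worlds.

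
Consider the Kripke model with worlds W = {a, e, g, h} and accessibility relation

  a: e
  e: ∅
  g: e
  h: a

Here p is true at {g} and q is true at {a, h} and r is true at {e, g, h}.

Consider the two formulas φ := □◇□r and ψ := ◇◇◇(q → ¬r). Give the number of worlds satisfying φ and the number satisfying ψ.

For □◇□r:
a: successors {e}; ◇□r there: e:F. ✗
e: no successors, so □◇□r holds vacuously. ✓
g: successors {e}; ◇□r there: e:F. ✗
h: successors {a}; ◇□r there: a:T. ✓
— 2 worlds.
For ◇◇◇(q → ¬r):
a: successors {e}; ◇◇(q → ¬r) there: e:F. ✗
e: no successors, so ◇◇◇(q → ¬r) fails. ✗
g: successors {e}; ◇◇(q → ¬r) there: e:F. ✗
h: successors {a}; ◇◇(q → ¬r) there: a:F. ✗
— 0 worlds.

2 and 0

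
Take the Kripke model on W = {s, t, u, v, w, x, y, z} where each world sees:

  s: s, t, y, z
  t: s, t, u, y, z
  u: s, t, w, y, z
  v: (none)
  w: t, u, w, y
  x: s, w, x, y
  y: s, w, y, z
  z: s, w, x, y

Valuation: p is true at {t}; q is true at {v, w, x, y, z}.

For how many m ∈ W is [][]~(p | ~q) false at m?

7

s: successors {s, t, y, z}; []~(p | ~q) there: s:F, t:F, y:F, z:F. ✗
t: successors {s, t, u, y, z}; []~(p | ~q) there: s:F, t:F, u:F, y:F, z:F. ✗
u: successors {s, t, w, y, z}; []~(p | ~q) there: s:F, t:F, w:F, y:F, z:F. ✗
v: no successors, so [][]~(p | ~q) holds vacuously. ✓
w: successors {t, u, w, y}; []~(p | ~q) there: t:F, u:F, w:F, y:F. ✗
x: successors {s, w, x, y}; []~(p | ~q) there: s:F, w:F, x:F, y:F. ✗
y: successors {s, w, y, z}; []~(p | ~q) there: s:F, w:F, y:F, z:F. ✗
z: successors {s, w, x, y}; []~(p | ~q) there: s:F, w:F, x:F, y:F. ✗
Satisfying worlds: {v}.
So [][]~(p | ~q) fails at the other 7 worlds.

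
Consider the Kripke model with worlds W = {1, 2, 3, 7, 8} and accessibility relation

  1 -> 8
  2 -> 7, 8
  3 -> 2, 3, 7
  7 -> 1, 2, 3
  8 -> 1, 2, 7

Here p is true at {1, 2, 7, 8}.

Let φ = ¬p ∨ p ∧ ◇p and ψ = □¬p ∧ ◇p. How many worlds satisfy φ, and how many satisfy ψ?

For ¬p ∨ p ∧ ◇p:
1: ¬p is F, p ∧ ◇p is T. ✓
2: ¬p is F, p ∧ ◇p is T. ✓
3: ¬p is T, p ∧ ◇p is F. ✓
7: ¬p is F, p ∧ ◇p is T. ✓
8: ¬p is F, p ∧ ◇p is T. ✓
— 5 worlds.
For □¬p ∧ ◇p:
1: □¬p is F, ◇p is T. ✗
2: □¬p is F, ◇p is T. ✗
3: □¬p is F, ◇p is T. ✗
7: □¬p is F, ◇p is T. ✗
8: □¬p is F, ◇p is T. ✗
— 0 worlds.

5 and 0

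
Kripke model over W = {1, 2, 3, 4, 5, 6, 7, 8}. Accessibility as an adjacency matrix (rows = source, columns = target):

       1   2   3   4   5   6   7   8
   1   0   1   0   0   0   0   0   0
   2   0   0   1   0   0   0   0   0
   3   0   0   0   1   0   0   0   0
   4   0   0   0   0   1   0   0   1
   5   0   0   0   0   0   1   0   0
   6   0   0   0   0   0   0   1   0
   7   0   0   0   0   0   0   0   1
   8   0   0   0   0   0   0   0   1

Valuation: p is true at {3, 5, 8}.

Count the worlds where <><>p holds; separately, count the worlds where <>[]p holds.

6 and 6

For <><>p:
1: successors {2}; <>p there: 2:T. ✓
2: successors {3}; <>p there: 3:F. ✗
3: successors {4}; <>p there: 4:T. ✓
4: successors {5, 8}; <>p there: 5:F, 8:T. ✓
5: successors {6}; <>p there: 6:F. ✗
6: successors {7}; <>p there: 7:T. ✓
7: successors {8}; <>p there: 8:T. ✓
8: successors {8}; <>p there: 8:T. ✓
— 6 worlds.
For <>[]p:
1: successors {2}; []p there: 2:T. ✓
2: successors {3}; []p there: 3:F. ✗
3: successors {4}; []p there: 4:T. ✓
4: successors {5, 8}; []p there: 5:F, 8:T. ✓
5: successors {6}; []p there: 6:F. ✗
6: successors {7}; []p there: 7:T. ✓
7: successors {8}; []p there: 8:T. ✓
8: successors {8}; []p there: 8:T. ✓
— 6 worlds.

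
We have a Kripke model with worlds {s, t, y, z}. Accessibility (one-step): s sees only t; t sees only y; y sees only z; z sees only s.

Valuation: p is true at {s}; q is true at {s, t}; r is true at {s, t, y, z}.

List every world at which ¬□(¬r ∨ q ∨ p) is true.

s: □(¬r ∨ q ∨ p) is T. ✗
t: □(¬r ∨ q ∨ p) is F. ✓
y: □(¬r ∨ q ∨ p) is F. ✓
z: □(¬r ∨ q ∨ p) is T. ✗

{t, y}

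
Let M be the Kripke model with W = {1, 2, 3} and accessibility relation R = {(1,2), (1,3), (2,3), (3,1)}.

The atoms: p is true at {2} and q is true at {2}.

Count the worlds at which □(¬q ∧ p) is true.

1: successors {2, 3}; ¬q ∧ p there: 2:F, 3:F. ✗
2: successors {3}; ¬q ∧ p there: 3:F. ✗
3: successors {1}; ¬q ∧ p there: 1:F. ✗
Satisfying worlds: ∅.

0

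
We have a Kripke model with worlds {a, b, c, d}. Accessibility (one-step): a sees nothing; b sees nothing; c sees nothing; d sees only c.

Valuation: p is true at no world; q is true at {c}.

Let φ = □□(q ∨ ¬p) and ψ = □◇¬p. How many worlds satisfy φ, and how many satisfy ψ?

4 and 3

For □□(q ∨ ¬p):
a: no successors, so □□(q ∨ ¬p) holds vacuously. ✓
b: no successors, so □□(q ∨ ¬p) holds vacuously. ✓
c: no successors, so □□(q ∨ ¬p) holds vacuously. ✓
d: successors {c}; □(q ∨ ¬p) there: c:T. ✓
— 4 worlds.
For □◇¬p:
a: no successors, so □◇¬p holds vacuously. ✓
b: no successors, so □◇¬p holds vacuously. ✓
c: no successors, so □◇¬p holds vacuously. ✓
d: successors {c}; ◇¬p there: c:F. ✗
— 3 worlds.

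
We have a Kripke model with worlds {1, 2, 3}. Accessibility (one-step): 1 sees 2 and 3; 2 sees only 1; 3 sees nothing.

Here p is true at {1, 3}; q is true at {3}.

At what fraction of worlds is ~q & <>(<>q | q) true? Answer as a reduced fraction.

1: ~q is T, <>(<>q | q) is T. ✓
2: ~q is T, <>(<>q | q) is T. ✓
3: ~q is F, <>(<>q | q) is F. ✗
That's 2 of 3 worlds, so 2/3.

2/3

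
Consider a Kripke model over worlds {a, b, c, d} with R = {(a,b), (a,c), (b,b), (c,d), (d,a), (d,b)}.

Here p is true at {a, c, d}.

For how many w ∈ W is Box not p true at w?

a: successors {b, c}; not p there: b:T, c:F. ✗
b: successors {b}; not p there: b:T. ✓
c: successors {d}; not p there: d:F. ✗
d: successors {a, b}; not p there: a:F, b:T. ✗
Satisfying worlds: {b}.

1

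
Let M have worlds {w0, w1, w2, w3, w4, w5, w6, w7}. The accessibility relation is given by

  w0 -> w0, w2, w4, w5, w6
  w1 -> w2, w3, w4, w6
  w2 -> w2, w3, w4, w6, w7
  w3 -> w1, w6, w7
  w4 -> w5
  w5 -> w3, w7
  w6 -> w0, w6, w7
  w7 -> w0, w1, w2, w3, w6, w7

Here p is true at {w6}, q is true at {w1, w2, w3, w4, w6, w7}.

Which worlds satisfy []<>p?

{w3, w5, w6, w7}

w0: successors {w0, w2, w4, w5, w6}; <>p there: w0:T, w2:T, w4:F, w5:F, w6:T. ✗
w1: successors {w2, w3, w4, w6}; <>p there: w2:T, w3:T, w4:F, w6:T. ✗
w2: successors {w2, w3, w4, w6, w7}; <>p there: w2:T, w3:T, w4:F, w6:T, w7:T. ✗
w3: successors {w1, w6, w7}; <>p there: w1:T, w6:T, w7:T. ✓
w4: successors {w5}; <>p there: w5:F. ✗
w5: successors {w3, w7}; <>p there: w3:T, w7:T. ✓
w6: successors {w0, w6, w7}; <>p there: w0:T, w6:T, w7:T. ✓
w7: successors {w0, w1, w2, w3, w6, w7}; <>p there: w0:T, w1:T, w2:T, w3:T, w6:T, w7:T. ✓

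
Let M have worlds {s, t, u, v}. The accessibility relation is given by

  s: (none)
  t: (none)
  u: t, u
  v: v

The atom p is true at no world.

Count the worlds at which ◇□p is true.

s: no successors, so ◇□p fails. ✗
t: no successors, so ◇□p fails. ✗
u: successors {t, u}; □p there: t:T, u:F. ✓
v: successors {v}; □p there: v:F. ✗
Satisfying worlds: {u}.

1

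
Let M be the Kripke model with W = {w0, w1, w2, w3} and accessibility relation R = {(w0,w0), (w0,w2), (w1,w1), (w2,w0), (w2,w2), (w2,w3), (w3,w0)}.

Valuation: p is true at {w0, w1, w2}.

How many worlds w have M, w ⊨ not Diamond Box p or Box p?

3

w0: not Diamond Box p is F, Box p is T. ✓
w1: not Diamond Box p is F, Box p is T. ✓
w2: not Diamond Box p is F, Box p is F. ✗
w3: not Diamond Box p is F, Box p is T. ✓
Satisfying worlds: {w0, w1, w3}.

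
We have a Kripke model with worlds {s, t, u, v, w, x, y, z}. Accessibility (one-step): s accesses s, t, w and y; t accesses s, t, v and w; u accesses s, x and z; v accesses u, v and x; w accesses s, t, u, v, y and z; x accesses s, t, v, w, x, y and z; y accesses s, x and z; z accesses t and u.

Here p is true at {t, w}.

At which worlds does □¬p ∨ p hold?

s: □¬p is F, p is F. ✗
t: □¬p is F, p is T. ✓
u: □¬p is T, p is F. ✓
v: □¬p is T, p is F. ✓
w: □¬p is F, p is T. ✓
x: □¬p is F, p is F. ✗
y: □¬p is T, p is F. ✓
z: □¬p is F, p is F. ✗

{t, u, v, w, y}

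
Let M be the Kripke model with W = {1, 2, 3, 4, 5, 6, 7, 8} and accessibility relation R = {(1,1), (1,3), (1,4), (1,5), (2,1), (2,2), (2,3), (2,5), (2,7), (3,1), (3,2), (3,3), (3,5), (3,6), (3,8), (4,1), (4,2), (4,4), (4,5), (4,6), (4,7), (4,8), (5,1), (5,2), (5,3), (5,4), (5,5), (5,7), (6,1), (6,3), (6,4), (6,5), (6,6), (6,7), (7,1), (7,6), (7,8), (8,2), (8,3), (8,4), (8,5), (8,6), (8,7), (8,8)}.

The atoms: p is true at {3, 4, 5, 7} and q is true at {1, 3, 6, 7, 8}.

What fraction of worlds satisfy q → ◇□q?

1: q is T, ◇□q is F. ✗
2: q is F, ◇□q is T. ✓
3: q is T, ◇□q is F. ✗
4: q is F, ◇□q is T. ✓
5: q is F, ◇□q is T. ✓
6: q is T, ◇□q is T. ✓
7: q is T, ◇□q is F. ✗
8: q is T, ◇□q is T. ✓
That's 5 of 8 worlds, so 5/8.

5/8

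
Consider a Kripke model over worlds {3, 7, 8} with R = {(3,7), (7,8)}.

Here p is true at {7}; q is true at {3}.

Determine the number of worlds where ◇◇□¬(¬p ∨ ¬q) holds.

3: successors {7}; ◇□¬(¬p ∨ ¬q) there: 7:T. ✓
7: successors {8}; ◇□¬(¬p ∨ ¬q) there: 8:F. ✗
8: no successors, so ◇◇□¬(¬p ∨ ¬q) fails. ✗
Satisfying worlds: {3}.

1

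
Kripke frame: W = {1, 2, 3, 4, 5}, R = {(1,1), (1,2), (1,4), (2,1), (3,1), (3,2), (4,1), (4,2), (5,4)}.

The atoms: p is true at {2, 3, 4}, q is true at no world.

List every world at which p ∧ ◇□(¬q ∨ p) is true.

1: p is F, ◇□(¬q ∨ p) is T. ✗
2: p is T, ◇□(¬q ∨ p) is T. ✓
3: p is T, ◇□(¬q ∨ p) is T. ✓
4: p is T, ◇□(¬q ∨ p) is T. ✓
5: p is F, ◇□(¬q ∨ p) is T. ✗

{2, 3, 4}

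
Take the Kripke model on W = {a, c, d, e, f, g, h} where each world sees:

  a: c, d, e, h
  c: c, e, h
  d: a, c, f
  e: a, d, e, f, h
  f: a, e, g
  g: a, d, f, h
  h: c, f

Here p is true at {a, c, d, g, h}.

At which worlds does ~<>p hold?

a: <>p is T. ✗
c: <>p is T. ✗
d: <>p is T. ✗
e: <>p is T. ✗
f: <>p is T. ✗
g: <>p is T. ✗
h: <>p is T. ✗

∅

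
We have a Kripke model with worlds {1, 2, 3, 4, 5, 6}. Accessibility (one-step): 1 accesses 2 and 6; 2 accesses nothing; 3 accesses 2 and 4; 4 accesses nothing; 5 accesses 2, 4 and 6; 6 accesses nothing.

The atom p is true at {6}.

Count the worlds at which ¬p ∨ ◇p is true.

5

1: ¬p is T, ◇p is T. ✓
2: ¬p is T, ◇p is F. ✓
3: ¬p is T, ◇p is F. ✓
4: ¬p is T, ◇p is F. ✓
5: ¬p is T, ◇p is T. ✓
6: ¬p is F, ◇p is F. ✗
Satisfying worlds: {1, 2, 3, 4, 5}.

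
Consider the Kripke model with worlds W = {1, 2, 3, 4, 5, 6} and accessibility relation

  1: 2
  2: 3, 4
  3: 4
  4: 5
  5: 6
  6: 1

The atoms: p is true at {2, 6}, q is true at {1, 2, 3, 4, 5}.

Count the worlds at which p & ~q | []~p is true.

1: p & ~q is F, []~p is F. ✗
2: p & ~q is F, []~p is T. ✓
3: p & ~q is F, []~p is T. ✓
4: p & ~q is F, []~p is T. ✓
5: p & ~q is F, []~p is F. ✗
6: p & ~q is T, []~p is T. ✓
Satisfying worlds: {2, 3, 4, 6}.

4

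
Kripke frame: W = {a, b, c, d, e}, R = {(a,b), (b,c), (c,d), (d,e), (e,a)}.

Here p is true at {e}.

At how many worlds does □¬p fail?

1

a: successors {b}; ¬p there: b:T. ✓
b: successors {c}; ¬p there: c:T. ✓
c: successors {d}; ¬p there: d:T. ✓
d: successors {e}; ¬p there: e:F. ✗
e: successors {a}; ¬p there: a:T. ✓
Satisfying worlds: {a, b, c, e}.
So □¬p fails at the other 1 world.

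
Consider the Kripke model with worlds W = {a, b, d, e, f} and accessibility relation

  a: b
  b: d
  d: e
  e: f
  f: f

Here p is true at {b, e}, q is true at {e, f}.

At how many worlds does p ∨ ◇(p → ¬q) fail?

1

a: p is F, ◇(p → ¬q) is T. ✓
b: p is T, ◇(p → ¬q) is T. ✓
d: p is F, ◇(p → ¬q) is F. ✗
e: p is T, ◇(p → ¬q) is T. ✓
f: p is F, ◇(p → ¬q) is T. ✓
Satisfying worlds: {a, b, e, f}.
So p ∨ ◇(p → ¬q) fails at the other 1 world.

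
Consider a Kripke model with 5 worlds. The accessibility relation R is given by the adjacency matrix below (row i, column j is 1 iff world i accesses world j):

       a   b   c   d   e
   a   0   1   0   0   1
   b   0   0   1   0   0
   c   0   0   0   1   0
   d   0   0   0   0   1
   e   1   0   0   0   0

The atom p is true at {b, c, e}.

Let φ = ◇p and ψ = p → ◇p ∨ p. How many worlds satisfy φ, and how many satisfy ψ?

3 and 5

For ◇p:
a: successors {b, e}; p there: b:T, e:T. ✓
b: successors {c}; p there: c:T. ✓
c: successors {d}; p there: d:F. ✗
d: successors {e}; p there: e:T. ✓
e: successors {a}; p there: a:F. ✗
— 3 worlds.
For p → ◇p ∨ p:
a: p is F, ◇p ∨ p is T. ✓
b: p is T, ◇p ∨ p is T. ✓
c: p is T, ◇p ∨ p is T. ✓
d: p is F, ◇p ∨ p is T. ✓
e: p is T, ◇p ∨ p is T. ✓
— 5 worlds.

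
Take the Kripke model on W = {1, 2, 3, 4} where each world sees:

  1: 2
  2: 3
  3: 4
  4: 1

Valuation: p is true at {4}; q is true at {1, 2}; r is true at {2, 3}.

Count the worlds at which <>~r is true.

1: successors {2}; ~r there: 2:F. ✗
2: successors {3}; ~r there: 3:F. ✗
3: successors {4}; ~r there: 4:T. ✓
4: successors {1}; ~r there: 1:T. ✓
Satisfying worlds: {3, 4}.

2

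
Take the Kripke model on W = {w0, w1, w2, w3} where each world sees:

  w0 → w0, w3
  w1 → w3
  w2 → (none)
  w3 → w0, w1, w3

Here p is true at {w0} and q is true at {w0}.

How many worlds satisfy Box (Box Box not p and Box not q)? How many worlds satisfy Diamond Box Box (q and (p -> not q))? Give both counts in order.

For Box (Box Box not p and Box not q):
w0: successors {w0, w3}; Box Box not p and Box not q there: w0:F, w3:F. ✗
w1: successors {w3}; Box Box not p and Box not q there: w3:F. ✗
w2: no successors, so Box (Box Box not p and Box not q) holds vacuously. ✓
w3: successors {w0, w1, w3}; Box Box not p and Box not q there: w0:F, w1:F, w3:F. ✗
— 1 world.
For Diamond Box Box (q and (p -> not q)):
w0: successors {w0, w3}; Box Box (q and (p -> not q)) there: w0:F, w3:F. ✗
w1: successors {w3}; Box Box (q and (p -> not q)) there: w3:F. ✗
w2: no successors, so Diamond Box Box (q and (p -> not q)) fails. ✗
w3: successors {w0, w1, w3}; Box Box (q and (p -> not q)) there: w0:F, w1:F, w3:F. ✗
— 0 worlds.

1 and 0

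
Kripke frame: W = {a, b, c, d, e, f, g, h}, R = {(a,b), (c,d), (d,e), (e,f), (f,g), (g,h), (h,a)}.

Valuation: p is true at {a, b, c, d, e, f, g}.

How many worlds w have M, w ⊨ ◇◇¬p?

1

a: successors {b}; ◇¬p there: b:F. ✗
b: no successors, so ◇◇¬p fails. ✗
c: successors {d}; ◇¬p there: d:F. ✗
d: successors {e}; ◇¬p there: e:F. ✗
e: successors {f}; ◇¬p there: f:F. ✗
f: successors {g}; ◇¬p there: g:T. ✓
g: successors {h}; ◇¬p there: h:F. ✗
h: successors {a}; ◇¬p there: a:F. ✗
Satisfying worlds: {f}.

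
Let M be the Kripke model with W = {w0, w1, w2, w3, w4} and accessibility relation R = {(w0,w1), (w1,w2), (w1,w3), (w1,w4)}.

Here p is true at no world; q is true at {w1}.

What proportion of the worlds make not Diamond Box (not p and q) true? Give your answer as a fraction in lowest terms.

4/5

w0: Diamond Box (not p and q) is F. ✓
w1: Diamond Box (not p and q) is T. ✗
w2: Diamond Box (not p and q) is F. ✓
w3: Diamond Box (not p and q) is F. ✓
w4: Diamond Box (not p and q) is F. ✓
That's 4 of 5 worlds, so 4/5.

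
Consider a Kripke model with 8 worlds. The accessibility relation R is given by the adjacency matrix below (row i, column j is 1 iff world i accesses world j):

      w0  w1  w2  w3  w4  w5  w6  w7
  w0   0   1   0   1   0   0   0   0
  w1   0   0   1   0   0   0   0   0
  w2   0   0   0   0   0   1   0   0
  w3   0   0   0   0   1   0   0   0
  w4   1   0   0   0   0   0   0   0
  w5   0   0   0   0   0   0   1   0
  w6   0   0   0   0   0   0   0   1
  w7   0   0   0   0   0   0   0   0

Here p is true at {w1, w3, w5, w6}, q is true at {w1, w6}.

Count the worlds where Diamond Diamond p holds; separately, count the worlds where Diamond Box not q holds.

For Diamond Diamond p:
w0: successors {w1, w3}; Diamond p there: w1:F, w3:F. ✗
w1: successors {w2}; Diamond p there: w2:T. ✓
w2: successors {w5}; Diamond p there: w5:T. ✓
w3: successors {w4}; Diamond p there: w4:F. ✗
w4: successors {w0}; Diamond p there: w0:T. ✓
w5: successors {w6}; Diamond p there: w6:F. ✗
w6: successors {w7}; Diamond p there: w7:F. ✗
w7: no successors, so Diamond Diamond p fails. ✗
— 3 worlds.
For Diamond Box not q:
w0: successors {w1, w3}; Box not q there: w1:T, w3:T. ✓
w1: successors {w2}; Box not q there: w2:T. ✓
w2: successors {w5}; Box not q there: w5:F. ✗
w3: successors {w4}; Box not q there: w4:T. ✓
w4: successors {w0}; Box not q there: w0:F. ✗
w5: successors {w6}; Box not q there: w6:T. ✓
w6: successors {w7}; Box not q there: w7:T. ✓
w7: no successors, so Diamond Box not q fails. ✗
— 5 worlds.

3 and 5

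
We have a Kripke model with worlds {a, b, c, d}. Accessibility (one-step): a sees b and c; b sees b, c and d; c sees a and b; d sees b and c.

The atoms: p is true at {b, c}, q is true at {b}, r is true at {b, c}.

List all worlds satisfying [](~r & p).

a: successors {b, c}; ~r & p there: b:F, c:F. ✗
b: successors {b, c, d}; ~r & p there: b:F, c:F, d:F. ✗
c: successors {a, b}; ~r & p there: a:F, b:F. ✗
d: successors {b, c}; ~r & p there: b:F, c:F. ✗

∅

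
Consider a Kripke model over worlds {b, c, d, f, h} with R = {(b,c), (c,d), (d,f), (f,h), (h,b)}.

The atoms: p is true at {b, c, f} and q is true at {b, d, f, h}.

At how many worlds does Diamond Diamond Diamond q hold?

4

b: successors {c}; Diamond Diamond q there: c:T. ✓
c: successors {d}; Diamond Diamond q there: d:T. ✓
d: successors {f}; Diamond Diamond q there: f:T. ✓
f: successors {h}; Diamond Diamond q there: h:F. ✗
h: successors {b}; Diamond Diamond q there: b:T. ✓
Satisfying worlds: {b, c, d, h}.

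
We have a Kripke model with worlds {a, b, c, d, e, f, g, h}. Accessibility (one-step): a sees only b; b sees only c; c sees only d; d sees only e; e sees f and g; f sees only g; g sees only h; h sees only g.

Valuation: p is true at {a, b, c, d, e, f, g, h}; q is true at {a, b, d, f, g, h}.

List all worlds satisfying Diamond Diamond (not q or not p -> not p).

a: successors {b}; Diamond (not q or not p -> not p) there: b:F. ✗
b: successors {c}; Diamond (not q or not p -> not p) there: c:T. ✓
c: successors {d}; Diamond (not q or not p -> not p) there: d:F. ✗
d: successors {e}; Diamond (not q or not p -> not p) there: e:T. ✓
e: successors {f, g}; Diamond (not q or not p -> not p) there: f:T, g:T. ✓
f: successors {g}; Diamond (not q or not p -> not p) there: g:T. ✓
g: successors {h}; Diamond (not q or not p -> not p) there: h:T. ✓
h: successors {g}; Diamond (not q or not p -> not p) there: g:T. ✓

{b, d, e, f, g, h}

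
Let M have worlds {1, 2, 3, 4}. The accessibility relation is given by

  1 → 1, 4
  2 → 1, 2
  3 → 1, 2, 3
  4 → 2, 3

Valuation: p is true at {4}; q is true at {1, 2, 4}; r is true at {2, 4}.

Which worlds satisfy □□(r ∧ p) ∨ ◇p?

{1}

1: □□(r ∧ p) is F, ◇p is T. ✓
2: □□(r ∧ p) is F, ◇p is F. ✗
3: □□(r ∧ p) is F, ◇p is F. ✗
4: □□(r ∧ p) is F, ◇p is F. ✗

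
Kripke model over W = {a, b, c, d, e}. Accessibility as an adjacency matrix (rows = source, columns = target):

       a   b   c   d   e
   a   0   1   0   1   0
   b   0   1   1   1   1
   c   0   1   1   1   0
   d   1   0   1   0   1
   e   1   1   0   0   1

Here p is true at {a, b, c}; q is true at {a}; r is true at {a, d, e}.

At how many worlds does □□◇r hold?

a: successors {b, d}; □◇r there: b:T, d:T. ✓
b: successors {b, c, d, e}; □◇r there: b:T, c:T, d:T, e:T. ✓
c: successors {b, c, d}; □◇r there: b:T, c:T, d:T. ✓
d: successors {a, c, e}; □◇r there: a:T, c:T, e:T. ✓
e: successors {a, b, e}; □◇r there: a:T, b:T, e:T. ✓
Satisfying worlds: {a, b, c, d, e}.

5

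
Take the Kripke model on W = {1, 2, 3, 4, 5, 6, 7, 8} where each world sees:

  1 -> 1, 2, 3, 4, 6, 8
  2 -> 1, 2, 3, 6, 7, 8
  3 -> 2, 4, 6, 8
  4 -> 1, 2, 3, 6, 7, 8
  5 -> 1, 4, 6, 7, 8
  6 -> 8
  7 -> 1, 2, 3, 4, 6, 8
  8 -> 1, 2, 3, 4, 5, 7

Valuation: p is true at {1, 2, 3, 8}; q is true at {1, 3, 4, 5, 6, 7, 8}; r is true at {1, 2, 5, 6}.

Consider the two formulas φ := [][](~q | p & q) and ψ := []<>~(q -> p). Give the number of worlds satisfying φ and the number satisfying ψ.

0 and 2

For [][](~q | p & q):
1: successors {1, 2, 3, 4, 6, 8}; [](~q | p & q) there: 1:F, 2:F, 3:F, 4:F, 6:T, 8:F. ✗
2: successors {1, 2, 3, 6, 7, 8}; [](~q | p & q) there: 1:F, 2:F, 3:F, 6:T, 7:F, 8:F. ✗
3: successors {2, 4, 6, 8}; [](~q | p & q) there: 2:F, 4:F, 6:T, 8:F. ✗
4: successors {1, 2, 3, 6, 7, 8}; [](~q | p & q) there: 1:F, 2:F, 3:F, 6:T, 7:F, 8:F. ✗
5: successors {1, 4, 6, 7, 8}; [](~q | p & q) there: 1:F, 4:F, 6:T, 7:F, 8:F. ✗
6: successors {8}; [](~q | p & q) there: 8:F. ✗
7: successors {1, 2, 3, 4, 6, 8}; [](~q | p & q) there: 1:F, 2:F, 3:F, 4:F, 6:T, 8:F. ✗
8: successors {1, 2, 3, 4, 5, 7}; [](~q | p & q) there: 1:F, 2:F, 3:F, 4:F, 5:F, 7:F. ✗
— 0 worlds.
For []<>~(q -> p):
1: successors {1, 2, 3, 4, 6, 8}; <>~(q -> p) there: 1:T, 2:T, 3:T, 4:T, 6:F, 8:T. ✗
2: successors {1, 2, 3, 6, 7, 8}; <>~(q -> p) there: 1:T, 2:T, 3:T, 6:F, 7:T, 8:T. ✗
3: successors {2, 4, 6, 8}; <>~(q -> p) there: 2:T, 4:T, 6:F, 8:T. ✗
4: successors {1, 2, 3, 6, 7, 8}; <>~(q -> p) there: 1:T, 2:T, 3:T, 6:F, 7:T, 8:T. ✗
5: successors {1, 4, 6, 7, 8}; <>~(q -> p) there: 1:T, 4:T, 6:F, 7:T, 8:T. ✗
6: successors {8}; <>~(q -> p) there: 8:T. ✓
7: successors {1, 2, 3, 4, 6, 8}; <>~(q -> p) there: 1:T, 2:T, 3:T, 4:T, 6:F, 8:T. ✗
8: successors {1, 2, 3, 4, 5, 7}; <>~(q -> p) there: 1:T, 2:T, 3:T, 4:T, 5:T, 7:T. ✓
— 2 worlds.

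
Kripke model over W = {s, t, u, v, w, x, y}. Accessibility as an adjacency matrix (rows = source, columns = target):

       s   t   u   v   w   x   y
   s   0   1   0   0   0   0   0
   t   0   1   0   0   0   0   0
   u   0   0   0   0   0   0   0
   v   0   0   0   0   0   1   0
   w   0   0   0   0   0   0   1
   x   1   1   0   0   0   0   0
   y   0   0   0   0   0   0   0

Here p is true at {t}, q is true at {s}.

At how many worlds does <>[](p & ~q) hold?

4

s: successors {t}; [](p & ~q) there: t:T. ✓
t: successors {t}; [](p & ~q) there: t:T. ✓
u: no successors, so <>[](p & ~q) fails. ✗
v: successors {x}; [](p & ~q) there: x:F. ✗
w: successors {y}; [](p & ~q) there: y:T. ✓
x: successors {s, t}; [](p & ~q) there: s:T, t:T. ✓
y: no successors, so <>[](p & ~q) fails. ✗
Satisfying worlds: {s, t, w, x}.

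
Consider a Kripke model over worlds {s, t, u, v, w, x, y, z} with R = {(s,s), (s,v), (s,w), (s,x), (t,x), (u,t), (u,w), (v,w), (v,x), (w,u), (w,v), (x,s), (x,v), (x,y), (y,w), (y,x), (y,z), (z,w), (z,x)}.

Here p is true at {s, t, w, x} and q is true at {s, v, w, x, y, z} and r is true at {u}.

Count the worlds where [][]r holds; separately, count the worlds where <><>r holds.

0 and 5

For [][]r:
s: successors {s, v, w, x}; []r there: s:F, v:F, w:F, x:F. ✗
t: successors {x}; []r there: x:F. ✗
u: successors {t, w}; []r there: t:F, w:F. ✗
v: successors {w, x}; []r there: w:F, x:F. ✗
w: successors {u, v}; []r there: u:F, v:F. ✗
x: successors {s, v, y}; []r there: s:F, v:F, y:F. ✗
y: successors {w, x, z}; []r there: w:F, x:F, z:F. ✗
z: successors {w, x}; []r there: w:F, x:F. ✗
— 0 worlds.
For <><>r:
s: successors {s, v, w, x}; <>r there: s:F, v:F, w:T, x:F. ✓
t: successors {x}; <>r there: x:F. ✗
u: successors {t, w}; <>r there: t:F, w:T. ✓
v: successors {w, x}; <>r there: w:T, x:F. ✓
w: successors {u, v}; <>r there: u:F, v:F. ✗
x: successors {s, v, y}; <>r there: s:F, v:F, y:F. ✗
y: successors {w, x, z}; <>r there: w:T, x:F, z:F. ✓
z: successors {w, x}; <>r there: w:T, x:F. ✓
— 5 worlds.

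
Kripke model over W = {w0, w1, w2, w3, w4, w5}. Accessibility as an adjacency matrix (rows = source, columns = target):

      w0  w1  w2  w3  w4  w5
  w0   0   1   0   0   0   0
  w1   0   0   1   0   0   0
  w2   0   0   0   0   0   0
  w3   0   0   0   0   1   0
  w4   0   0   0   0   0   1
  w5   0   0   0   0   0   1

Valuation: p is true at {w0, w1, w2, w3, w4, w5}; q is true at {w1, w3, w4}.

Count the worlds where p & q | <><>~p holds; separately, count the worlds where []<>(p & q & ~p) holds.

3 and 1

For p & q | <><>~p:
w0: p & q is F, <><>~p is F. ✗
w1: p & q is T, <><>~p is F. ✓
w2: p & q is F, <><>~p is F. ✗
w3: p & q is T, <><>~p is F. ✓
w4: p & q is T, <><>~p is F. ✓
w5: p & q is F, <><>~p is F. ✗
— 3 worlds.
For []<>(p & q & ~p):
w0: successors {w1}; <>(p & q & ~p) there: w1:F. ✗
w1: successors {w2}; <>(p & q & ~p) there: w2:F. ✗
w2: no successors, so []<>(p & q & ~p) holds vacuously. ✓
w3: successors {w4}; <>(p & q & ~p) there: w4:F. ✗
w4: successors {w5}; <>(p & q & ~p) there: w5:F. ✗
w5: successors {w5}; <>(p & q & ~p) there: w5:F. ✗
— 1 world.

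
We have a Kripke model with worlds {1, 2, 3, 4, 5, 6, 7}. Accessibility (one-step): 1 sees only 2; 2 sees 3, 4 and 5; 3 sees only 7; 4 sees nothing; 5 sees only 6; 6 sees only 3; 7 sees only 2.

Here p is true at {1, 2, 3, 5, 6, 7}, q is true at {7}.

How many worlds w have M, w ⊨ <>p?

6

1: successors {2}; p there: 2:T. ✓
2: successors {3, 4, 5}; p there: 3:T, 4:F, 5:T. ✓
3: successors {7}; p there: 7:T. ✓
4: no successors, so <>p fails. ✗
5: successors {6}; p there: 6:T. ✓
6: successors {3}; p there: 3:T. ✓
7: successors {2}; p there: 2:T. ✓
Satisfying worlds: {1, 2, 3, 5, 6, 7}.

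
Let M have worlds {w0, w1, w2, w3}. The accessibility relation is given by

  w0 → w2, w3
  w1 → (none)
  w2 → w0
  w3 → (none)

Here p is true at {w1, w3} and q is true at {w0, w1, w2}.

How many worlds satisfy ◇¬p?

2

w0: successors {w2, w3}; ¬p there: w2:T, w3:F. ✓
w1: no successors, so ◇¬p fails. ✗
w2: successors {w0}; ¬p there: w0:T. ✓
w3: no successors, so ◇¬p fails. ✗
Satisfying worlds: {w0, w2}.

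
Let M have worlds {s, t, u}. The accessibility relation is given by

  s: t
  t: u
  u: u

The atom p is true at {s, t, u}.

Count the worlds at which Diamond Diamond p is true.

3

s: successors {t}; Diamond p there: t:T. ✓
t: successors {u}; Diamond p there: u:T. ✓
u: successors {u}; Diamond p there: u:T. ✓
Satisfying worlds: {s, t, u}.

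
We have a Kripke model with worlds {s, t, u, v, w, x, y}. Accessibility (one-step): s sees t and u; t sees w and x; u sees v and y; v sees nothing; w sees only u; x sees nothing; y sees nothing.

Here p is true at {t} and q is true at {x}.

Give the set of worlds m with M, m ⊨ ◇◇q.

{s}

s: successors {t, u}; ◇q there: t:T, u:F. ✓
t: successors {w, x}; ◇q there: w:F, x:F. ✗
u: successors {v, y}; ◇q there: v:F, y:F. ✗
v: no successors, so ◇◇q fails. ✗
w: successors {u}; ◇q there: u:F. ✗
x: no successors, so ◇◇q fails. ✗
y: no successors, so ◇◇q fails. ✗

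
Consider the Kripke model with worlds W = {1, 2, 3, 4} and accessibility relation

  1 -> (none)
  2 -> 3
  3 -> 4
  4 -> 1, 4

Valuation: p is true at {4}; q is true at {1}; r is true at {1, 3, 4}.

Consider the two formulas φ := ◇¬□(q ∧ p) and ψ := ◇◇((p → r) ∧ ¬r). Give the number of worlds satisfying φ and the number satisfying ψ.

For ◇¬□(q ∧ p):
1: no successors, so ◇¬□(q ∧ p) fails. ✗
2: successors {3}; ¬□(q ∧ p) there: 3:T. ✓
3: successors {4}; ¬□(q ∧ p) there: 4:T. ✓
4: successors {1, 4}; ¬□(q ∧ p) there: 1:F, 4:T. ✓
— 3 worlds.
For ◇◇((p → r) ∧ ¬r):
1: no successors, so ◇◇((p → r) ∧ ¬r) fails. ✗
2: successors {3}; ◇((p → r) ∧ ¬r) there: 3:F. ✗
3: successors {4}; ◇((p → r) ∧ ¬r) there: 4:F. ✗
4: successors {1, 4}; ◇((p → r) ∧ ¬r) there: 1:F, 4:F. ✗
— 0 worlds.

3 and 0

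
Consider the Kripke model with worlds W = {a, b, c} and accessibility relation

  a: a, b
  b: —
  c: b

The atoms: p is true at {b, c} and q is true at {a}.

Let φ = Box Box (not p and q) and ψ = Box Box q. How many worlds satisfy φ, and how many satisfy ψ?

2 and 2

For Box Box (not p and q):
a: successors {a, b}; Box (not p and q) there: a:F, b:T. ✗
b: no successors, so Box Box (not p and q) holds vacuously. ✓
c: successors {b}; Box (not p and q) there: b:T. ✓
— 2 worlds.
For Box Box q:
a: successors {a, b}; Box q there: a:F, b:T. ✗
b: no successors, so Box Box q holds vacuously. ✓
c: successors {b}; Box q there: b:T. ✓
— 2 worlds.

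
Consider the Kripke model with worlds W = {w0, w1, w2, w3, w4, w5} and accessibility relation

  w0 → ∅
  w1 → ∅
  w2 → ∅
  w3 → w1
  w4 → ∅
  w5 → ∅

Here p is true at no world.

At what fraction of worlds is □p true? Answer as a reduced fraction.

w0: no successors, so □p holds vacuously. ✓
w1: no successors, so □p holds vacuously. ✓
w2: no successors, so □p holds vacuously. ✓
w3: successors {w1}; p there: w1:F. ✗
w4: no successors, so □p holds vacuously. ✓
w5: no successors, so □p holds vacuously. ✓
That's 5 of 6 worlds, so 5/6.

5/6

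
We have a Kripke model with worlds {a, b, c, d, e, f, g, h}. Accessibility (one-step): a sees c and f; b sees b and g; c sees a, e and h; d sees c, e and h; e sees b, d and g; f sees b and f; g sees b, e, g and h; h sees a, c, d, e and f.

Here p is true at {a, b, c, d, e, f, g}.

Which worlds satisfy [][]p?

{c, f}

a: successors {c, f}; []p there: c:F, f:T. ✗
b: successors {b, g}; []p there: b:T, g:F. ✗
c: successors {a, e, h}; []p there: a:T, e:T, h:T. ✓
d: successors {c, e, h}; []p there: c:F, e:T, h:T. ✗
e: successors {b, d, g}; []p there: b:T, d:F, g:F. ✗
f: successors {b, f}; []p there: b:T, f:T. ✓
g: successors {b, e, g, h}; []p there: b:T, e:T, g:F, h:T. ✗
h: successors {a, c, d, e, f}; []p there: a:T, c:F, d:F, e:T, f:T. ✗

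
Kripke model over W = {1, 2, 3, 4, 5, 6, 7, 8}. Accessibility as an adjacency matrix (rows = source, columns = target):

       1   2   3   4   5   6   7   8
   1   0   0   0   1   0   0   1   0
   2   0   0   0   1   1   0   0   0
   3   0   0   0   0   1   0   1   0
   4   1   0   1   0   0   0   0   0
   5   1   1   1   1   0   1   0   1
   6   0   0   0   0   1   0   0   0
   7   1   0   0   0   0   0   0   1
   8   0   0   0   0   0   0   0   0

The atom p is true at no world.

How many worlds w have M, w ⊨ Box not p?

8

1: successors {4, 7}; not p there: 4:T, 7:T. ✓
2: successors {4, 5}; not p there: 4:T, 5:T. ✓
3: successors {5, 7}; not p there: 5:T, 7:T. ✓
4: successors {1, 3}; not p there: 1:T, 3:T. ✓
5: successors {1, 2, 3, 4, 6, 8}; not p there: 1:T, 2:T, 3:T, 4:T, 6:T, 8:T. ✓
6: successors {5}; not p there: 5:T. ✓
7: successors {1, 8}; not p there: 1:T, 8:T. ✓
8: no successors, so Box not p holds vacuously. ✓
Satisfying worlds: {1, 2, 3, 4, 5, 6, 7, 8}.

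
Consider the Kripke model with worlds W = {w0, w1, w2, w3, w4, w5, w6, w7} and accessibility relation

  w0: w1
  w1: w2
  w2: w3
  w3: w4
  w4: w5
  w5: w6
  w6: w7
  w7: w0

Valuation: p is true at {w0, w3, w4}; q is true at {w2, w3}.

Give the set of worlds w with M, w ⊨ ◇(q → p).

{w0, w2, w3, w4, w5, w6, w7}

w0: successors {w1}; q → p there: w1:T. ✓
w1: successors {w2}; q → p there: w2:F. ✗
w2: successors {w3}; q → p there: w3:T. ✓
w3: successors {w4}; q → p there: w4:T. ✓
w4: successors {w5}; q → p there: w5:T. ✓
w5: successors {w6}; q → p there: w6:T. ✓
w6: successors {w7}; q → p there: w7:T. ✓
w7: successors {w0}; q → p there: w0:T. ✓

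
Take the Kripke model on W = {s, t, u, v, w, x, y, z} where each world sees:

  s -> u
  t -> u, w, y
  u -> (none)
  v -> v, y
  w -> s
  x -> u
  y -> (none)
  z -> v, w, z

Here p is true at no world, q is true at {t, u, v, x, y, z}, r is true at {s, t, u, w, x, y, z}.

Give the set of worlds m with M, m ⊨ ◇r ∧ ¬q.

{s, w}

s: ◇r is T, ¬q is T. ✓
t: ◇r is T, ¬q is F. ✗
u: ◇r is F, ¬q is F. ✗
v: ◇r is T, ¬q is F. ✗
w: ◇r is T, ¬q is T. ✓
x: ◇r is T, ¬q is F. ✗
y: ◇r is F, ¬q is F. ✗
z: ◇r is T, ¬q is F. ✗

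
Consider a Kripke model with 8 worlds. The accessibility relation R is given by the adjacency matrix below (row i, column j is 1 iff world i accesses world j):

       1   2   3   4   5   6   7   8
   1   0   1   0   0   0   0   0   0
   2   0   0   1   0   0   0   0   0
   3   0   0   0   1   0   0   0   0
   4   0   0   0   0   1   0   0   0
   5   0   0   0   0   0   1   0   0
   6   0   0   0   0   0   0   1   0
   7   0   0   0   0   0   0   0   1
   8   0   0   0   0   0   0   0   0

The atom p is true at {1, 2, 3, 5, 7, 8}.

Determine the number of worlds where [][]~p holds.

4

1: successors {2}; []~p there: 2:F. ✗
2: successors {3}; []~p there: 3:T. ✓
3: successors {4}; []~p there: 4:F. ✗
4: successors {5}; []~p there: 5:T. ✓
5: successors {6}; []~p there: 6:F. ✗
6: successors {7}; []~p there: 7:F. ✗
7: successors {8}; []~p there: 8:T. ✓
8: no successors, so [][]~p holds vacuously. ✓
Satisfying worlds: {2, 4, 7, 8}.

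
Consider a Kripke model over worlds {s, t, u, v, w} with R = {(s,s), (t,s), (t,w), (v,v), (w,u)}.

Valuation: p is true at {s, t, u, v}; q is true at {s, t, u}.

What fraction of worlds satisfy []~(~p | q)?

s: successors {s}; ~(~p | q) there: s:F. ✗
t: successors {s, w}; ~(~p | q) there: s:F, w:F. ✗
u: no successors, so []~(~p | q) holds vacuously. ✓
v: successors {v}; ~(~p | q) there: v:T. ✓
w: successors {u}; ~(~p | q) there: u:F. ✗
That's 2 of 5 worlds, so 2/5.

2/5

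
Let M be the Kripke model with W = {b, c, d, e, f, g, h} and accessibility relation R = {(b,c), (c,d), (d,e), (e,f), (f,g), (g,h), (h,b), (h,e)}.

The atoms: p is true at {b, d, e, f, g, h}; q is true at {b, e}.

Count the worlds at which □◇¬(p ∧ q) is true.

5

b: successors {c}; ◇¬(p ∧ q) there: c:T. ✓
c: successors {d}; ◇¬(p ∧ q) there: d:F. ✗
d: successors {e}; ◇¬(p ∧ q) there: e:T. ✓
e: successors {f}; ◇¬(p ∧ q) there: f:T. ✓
f: successors {g}; ◇¬(p ∧ q) there: g:T. ✓
g: successors {h}; ◇¬(p ∧ q) there: h:F. ✗
h: successors {b, e}; ◇¬(p ∧ q) there: b:T, e:T. ✓
Satisfying worlds: {b, d, e, f, h}.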